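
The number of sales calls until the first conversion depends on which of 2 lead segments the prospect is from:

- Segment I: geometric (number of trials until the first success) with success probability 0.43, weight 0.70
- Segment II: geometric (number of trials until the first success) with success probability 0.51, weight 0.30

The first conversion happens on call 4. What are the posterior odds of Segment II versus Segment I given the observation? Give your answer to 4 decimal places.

0.3229

Since P(k|x) ∝ π_k f_k(x), the posterior odds are π_i f_i(x) / (π_j f_j(x)).
Component likelihoods at x = 4:
  f_I = 0.43·(1−0.43)^3 = 0.43·0.185193 = 0.079633
  f_II = 0.51·(1−0.51)^3 = 0.51·0.117649 = 0.060001
Odds = (0.30/0.70) × (0.060001/0.079633) = 0.428571 × 0.753469 ≈ 0.3229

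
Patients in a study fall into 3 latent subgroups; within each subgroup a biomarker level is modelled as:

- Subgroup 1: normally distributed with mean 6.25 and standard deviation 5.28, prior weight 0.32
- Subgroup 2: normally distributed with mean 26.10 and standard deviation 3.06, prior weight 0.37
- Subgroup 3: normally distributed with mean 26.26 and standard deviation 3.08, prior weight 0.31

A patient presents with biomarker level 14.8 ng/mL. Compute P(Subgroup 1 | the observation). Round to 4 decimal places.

P(component k | x) = π_k·f_k(x) / marginal(x), where marginal(x) = Σ_j π_j·f_j(x).
Component likelihoods at x = 14.8 ng/mL:
  f_1 = 0.0203645
  f_2 = 0.000142556
  f_3 = 0.000127682
Weight by the priors:
  π_1·f_1 = 0.32 × 0.0203645 = 0.00651665
  π_2·f_2 = 0.37 × 0.000142556 = 5.27456e-05
  π_3·f_3 = 0.31 × 0.000127682 = 3.95814e-05
Sum: 0.00651665 + 5.27456e-05 + 3.95814e-05 = 0.00660898
So the posterior for Subgroup 1 is 0.00651665 / 0.00660898 ≈ 0.9860.

0.9860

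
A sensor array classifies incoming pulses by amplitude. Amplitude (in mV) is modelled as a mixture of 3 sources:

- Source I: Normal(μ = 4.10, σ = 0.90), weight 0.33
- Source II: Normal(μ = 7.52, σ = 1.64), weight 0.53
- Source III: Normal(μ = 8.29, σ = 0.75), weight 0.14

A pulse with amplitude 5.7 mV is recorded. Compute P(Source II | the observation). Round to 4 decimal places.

By Bayes' theorem, P(k | x) = π_k f_k(x) / Σ_j π_j f_j(x).
Component likelihoods at x = 5.7 mV:
  p_I = (1/(0.90·√(2π)))·exp(−(5.7−4.10)²/(2·0.90²)) = 0.443269·exp(-1.58025) = 0.0912799
  p_II = (1/(1.64·√(2π)))·exp(−(5.7−7.52)²/(2·1.64²)) = 0.243257·exp(-0.61578) = 0.131412
  p_III = (1/(0.75·√(2π)))·exp(−(5.7−8.29)²/(2·0.75²)) = 0.531923·exp(-5.96276) = 0.00136854
Weight by the priors:
  π_I·p_I = 0.33 × 0.0912799 = 0.0301224
  π_II·p_II = 0.53 × 0.131412 = 0.0696486
  π_III·p_III = 0.14 × 0.00136854 = 0.000191595
Normaliser: 0.0301224 + 0.0696486 + 0.000191595 = 0.0999626
P(Source II | x) ≈ 0.6967

0.6967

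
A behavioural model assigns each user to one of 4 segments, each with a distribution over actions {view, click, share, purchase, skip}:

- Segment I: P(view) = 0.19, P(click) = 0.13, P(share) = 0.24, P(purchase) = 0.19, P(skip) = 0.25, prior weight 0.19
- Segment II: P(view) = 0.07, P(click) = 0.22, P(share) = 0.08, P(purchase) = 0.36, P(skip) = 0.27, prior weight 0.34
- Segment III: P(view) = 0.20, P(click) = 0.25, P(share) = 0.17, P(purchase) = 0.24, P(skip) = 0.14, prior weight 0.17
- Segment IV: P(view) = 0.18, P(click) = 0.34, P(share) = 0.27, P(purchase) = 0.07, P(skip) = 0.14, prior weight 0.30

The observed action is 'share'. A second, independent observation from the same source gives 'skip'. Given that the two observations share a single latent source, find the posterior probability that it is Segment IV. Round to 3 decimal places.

P(component k | x) = w_k·f_k(x) / marginal(x), where marginal(x) = Σ_j w_j·f_j(x).
Since both observations come from the same component, the likelihood for component k is f_k(x₁)·f_k(x₂).
  L_I = [P(share | comp) = 0.24] × [0.25] = 0.06
  L_II = [P(share | comp) = 0.08] × [0.27] = 0.0216
  L_III = [P(share | comp) = 0.17] × [0.14] = 0.0238
  L_IV = [P(share | comp) = 0.27] × [0.14] = 0.0378
Weight by the priors:
  w_I·L_I = 0.19 × 0.06 = 0.0114
  w_II·L_II = 0.34 × 0.0216 = 0.007344
  w_III·L_III = 0.17 × 0.0238 = 0.004046
  w_IV·L_IV = 0.30 × 0.0378 = 0.01134
Normaliser: 0.0114 + 0.007344 + 0.004046 + 0.01134 = 0.03413
P(Segment IV | x₁,x₂) = 0.01134 / 0.03413 ≈ 0.332

0.332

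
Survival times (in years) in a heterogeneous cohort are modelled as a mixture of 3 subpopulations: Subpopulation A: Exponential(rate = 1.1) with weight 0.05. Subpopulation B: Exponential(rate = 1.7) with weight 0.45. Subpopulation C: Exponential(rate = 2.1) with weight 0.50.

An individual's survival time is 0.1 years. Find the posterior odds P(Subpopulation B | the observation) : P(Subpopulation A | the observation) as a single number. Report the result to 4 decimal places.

Only the two components matter; the odds are (w_i f_i(x)) / (w_j f_j(x)).
Component likelihoods at x = 0.1 years:
  p_A = 1.1·e^(−1.1·0.1) = 1.1·e^(−0.1100) = 0.985418
  p_B = 1.7·e^(−1.7·0.1) = 1.7·e^(−0.1700) = 1.43423
  p_C = 2.1·e^(−2.1·0.1) = 2.1·e^(−0.2100) = 1.70223
0.645404 / 0.0492709 ≈ 13.0991

13.0991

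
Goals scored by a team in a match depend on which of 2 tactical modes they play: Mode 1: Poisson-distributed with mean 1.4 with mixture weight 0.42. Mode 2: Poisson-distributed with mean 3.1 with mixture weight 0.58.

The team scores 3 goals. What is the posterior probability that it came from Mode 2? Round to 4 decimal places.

0.7325

Posterior ∝ prior × likelihood, so P(k | x) ∝ w_k f_k(x); normalise over all components.
Poisson probabilities:
  f_1 = 0.112777
  f_2 = 0.223677
Weight by the priors:
  w_1·f_1 = 0.42 × 0.112777 = 0.0473663
  w_2·f_2 = 0.58 × 0.223677 = 0.129733
Marginal: 0.0473663 + 0.129733 = 0.177099
P(Mode 2 | 3 goals) = 0.129733 / 0.177099 ≈ 0.7325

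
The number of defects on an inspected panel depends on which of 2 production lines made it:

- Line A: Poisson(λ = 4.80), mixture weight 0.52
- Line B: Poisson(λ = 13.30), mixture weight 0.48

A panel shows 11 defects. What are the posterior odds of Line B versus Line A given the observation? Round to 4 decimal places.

13.8819

Posterior odds = (P(Z=i) f_i(x)) / (P(Z=j) f_j(x)); the normalising sum cancels.
Poisson probabilities:
  f_A = 0.00642517
  f_B = 0.0966264
Posterior odds = (P(Z=B)·f_B) / (P(Z=A)·f_A) = (0.48·0.0966264) / (0.52·0.00642517) = 0.0463807 / 0.00334109 ≈ 13.8819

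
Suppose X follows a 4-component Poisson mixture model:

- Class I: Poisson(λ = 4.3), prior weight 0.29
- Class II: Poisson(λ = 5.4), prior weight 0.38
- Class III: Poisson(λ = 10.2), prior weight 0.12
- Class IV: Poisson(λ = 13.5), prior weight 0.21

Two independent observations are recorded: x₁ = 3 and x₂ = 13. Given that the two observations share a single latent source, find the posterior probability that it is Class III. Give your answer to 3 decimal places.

0.302

Apply Bayes' rule: the posterior for each component is proportional to its prior times its likelihood at x.
Since both observations come from the same component, the likelihood for component k is f_k(x₁)·f_k(x₂).
  L_I = [e^(−4.3)·4.3^3/3! = 0.179799] × [0.000374406] = 6.7318e-05
  L_II = [e^(−5.4)·5.4^3/3! = 0.118533] × [0.00240795] = 0.000285422
  L_III = [e^(−10.2)·10.2^3/3! = 0.00657424] × [0.0772179] = 0.000507649
  L_IV = [e^(−13.5)·13.5^3/3! = 0.000562179] × [0.108914] = 6.12291e-05
Multiply by the mixture weights:
  π_I·L_I = 0.29 × 6.7318e-05 = 1.95222e-05
  π_II·L_II = 0.38 × 0.000285422 = 0.000108461
  π_III·L_III = 0.12 × 0.000507649 = 6.09179e-05
  π_IV·L_IV = 0.21 × 6.12291e-05 = 1.28581e-05
Normaliser: 1.95222e-05 + 0.000108461 + 6.09179e-05 + 1.28581e-05 = 0.000201759
P(Class III | data) ≈ 0.302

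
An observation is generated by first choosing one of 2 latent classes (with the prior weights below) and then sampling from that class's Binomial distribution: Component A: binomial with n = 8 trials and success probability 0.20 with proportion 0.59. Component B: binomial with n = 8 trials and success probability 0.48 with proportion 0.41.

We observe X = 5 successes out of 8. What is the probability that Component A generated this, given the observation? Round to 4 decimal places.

By Bayes' theorem, P(k | x) = π_k f_k(x) / Σ_j π_j f_j(x).
Component likelihoods at x = 5 successes out of 8:
  p_A = C(8,5)·0.20^5·0.80^3 = 56·0.00032·0.512 = 0.00917504
  p_B = C(8,5)·0.48^5·0.52^3 = 56·0.0254804·0.140608 = 0.200634
Prior × likelihood for each component:
  π_A·p_A = 0.59 × 0.00917504 = 0.00541327
  π_B·p_B = 0.41 × 0.200634 = 0.0822599
Evidence: 0.00541327 + 0.0822599 = 0.0876732
P(Component A | the observation) = 0.00541327 / 0.0876732 ≈ 0.0617

0.0617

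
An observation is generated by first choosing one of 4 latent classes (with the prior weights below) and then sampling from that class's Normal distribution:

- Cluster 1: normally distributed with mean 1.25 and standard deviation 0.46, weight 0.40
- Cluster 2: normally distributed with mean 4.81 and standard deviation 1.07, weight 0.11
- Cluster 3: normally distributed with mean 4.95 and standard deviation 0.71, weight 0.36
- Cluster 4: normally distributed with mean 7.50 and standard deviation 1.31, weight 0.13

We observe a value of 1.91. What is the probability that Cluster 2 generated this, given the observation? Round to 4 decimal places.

Posterior ∝ prior × likelihood, so P(k | x) ∝ P(Z=k) f_k(x); normalise over all components.
Evaluate each component's likelihood at the observed value:
  p_1 = (1/(0.46·√(2π)))·exp(−(1.91−1.25)²/(2·0.46²)) = 0.867266·exp(-1.02930) = 0.309837
  p_2 = (1/(1.07·√(2π)))·exp(−(1.91−4.81)²/(2·1.07²)) = 0.372843·exp(-3.67281) = 0.00947208
  p_3 = (1/(0.71·√(2π)))·exp(−(1.91−4.95)²/(2·0.71²)) = 0.561891·exp(-9.16644) = 5.8711e-05
  p_4 = (1/(1.31·√(2π)))·exp(−(1.91−7.50)²/(2·1.31²)) = 0.304536·exp(-9.10439) = 3.38572e-05
Unnormalised posteriors:
  P(Z=1)·p_1 = 0.40 × 0.309837 = 0.123935
  P(Z=2)·p_2 = 0.11 × 0.00947208 = 0.00104193
  P(Z=3)·p_3 = 0.36 × 5.8711e-05 = 2.1136e-05
  P(Z=4)·p_4 = 0.13 × 3.38572e-05 = 4.40143e-06
Marginal: 0.123935 + 0.00104193 + 2.1136e-05 + 4.40143e-06 = 0.125002
P(Cluster 2 | the observation) ≈ 0.0083

0.0083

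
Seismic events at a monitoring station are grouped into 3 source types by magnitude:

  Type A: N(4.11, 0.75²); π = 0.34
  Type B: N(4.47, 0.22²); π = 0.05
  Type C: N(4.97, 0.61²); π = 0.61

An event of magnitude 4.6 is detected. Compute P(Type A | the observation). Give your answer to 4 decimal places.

The responsibility of component k is π_k f_k(x) divided by Σ_j π_j f_j(x).
Normal densities:
  p_A = (1/(0.75·√(2π)))·exp(−(4.6−4.11)²/(2·0.75²)) = 0.531923·exp(-0.21342) = 0.429695
  p_B = (1/(0.22·√(2π)))·exp(−(4.6−4.47)²/(2·0.22²)) = 1.813374·exp(-0.17459) = 1.52288
  p_C = (1/(0.61·√(2π)))·exp(−(4.6−4.97)²/(2·0.61²)) = 0.654004·exp(-0.18396) = 0.544113
Unnormalised posteriors:
  π_A·p_A = 0.34 × 0.429695 = 0.146096
  π_B·p_B = 0.05 × 1.52288 = 0.0761439
  π_C·p_C = 0.61 × 0.544113 = 0.331909
Marginal: 0.146096 + 0.0761439 + 0.331909 = 0.554149
P(Type A | the observation) = 0.146096 / 0.554149 ≈ 0.2636

0.2636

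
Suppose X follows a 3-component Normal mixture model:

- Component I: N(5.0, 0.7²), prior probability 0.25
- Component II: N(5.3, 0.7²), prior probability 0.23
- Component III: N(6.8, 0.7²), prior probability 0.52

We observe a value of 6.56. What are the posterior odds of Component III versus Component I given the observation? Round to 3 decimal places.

23.497

Only the two components matter; the odds are (π_i f_i(x)) / (π_j f_j(x)).
Normal densities:
  L_I = (1/(0.7·√(2π)))·exp(−(6.56−5.0)²/(2·0.7²)) = 0.569918·exp(-2.48327) = 0.0475711
  L_II = (1/(0.7·√(2π)))·exp(−(6.56−5.3)²/(2·0.7²)) = 0.569918·exp(-1.62000) = 0.112786
  L_III = (1/(0.7·√(2π)))·exp(−(6.56−6.8)²/(2·0.7²)) = 0.569918·exp(-0.05878) = 0.537386
Posterior odds = (π_III·L_III) / (π_I·L_I) = (0.52·0.537386) / (0.25·0.0475711) = 0.279441 / 0.0118928 ≈ 23.497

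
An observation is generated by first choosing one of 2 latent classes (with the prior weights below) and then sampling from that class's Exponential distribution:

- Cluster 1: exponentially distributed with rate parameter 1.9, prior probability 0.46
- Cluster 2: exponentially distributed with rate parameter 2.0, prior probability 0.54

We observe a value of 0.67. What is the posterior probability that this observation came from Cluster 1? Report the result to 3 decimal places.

Apply Bayes' rule: the posterior for each component is proportional to its prior times its likelihood at x.
Evaluate each component's likelihood at the observed value:
  p_1 = 0.531982
  p_2 = 0.523691
Unnormalised posteriors:
  P(Z=1)·p_1 = 0.46 × 0.531982 = 0.244712
  P(Z=2)·p_2 = 0.54 × 0.523691 = 0.282793
Normaliser: 0.244712 + 0.282793 = 0.527505
P(Cluster 1 | 0.67) = 0.244712 / 0.527505 ≈ 0.464

0.464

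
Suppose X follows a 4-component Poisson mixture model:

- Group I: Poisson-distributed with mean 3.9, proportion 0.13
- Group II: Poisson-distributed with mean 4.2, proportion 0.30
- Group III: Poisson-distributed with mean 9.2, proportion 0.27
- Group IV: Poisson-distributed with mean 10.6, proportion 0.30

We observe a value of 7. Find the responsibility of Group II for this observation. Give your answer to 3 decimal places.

0.256

By Bayes' theorem, P(k | x) = P(Z=k) f_k(x) / Σ_j P(Z=j) f_j(x).
Component likelihoods at x = 7:
  f_I = 0.0551154
  f_II = 0.0685927
  f_III = 0.111834
  f_IV = 0.0743343
Unnormalised posteriors:
  P(Z=I)·f_I = 0.13 × 0.0551154 = 0.00716501
  P(Z=II)·f_II = 0.30 × 0.0685927 = 0.0205778
  P(Z=III)·f_III = 0.27 × 0.111834 = 0.0301953
  P(Z=IV)·f_IV = 0.30 × 0.0743343 = 0.0223003
Marginal: 0.00716501 + 0.0205778 + 0.0301953 + 0.0223003 = 0.0802383
P(Group II | the observation) = 0.0205778 / 0.0802383 ≈ 0.256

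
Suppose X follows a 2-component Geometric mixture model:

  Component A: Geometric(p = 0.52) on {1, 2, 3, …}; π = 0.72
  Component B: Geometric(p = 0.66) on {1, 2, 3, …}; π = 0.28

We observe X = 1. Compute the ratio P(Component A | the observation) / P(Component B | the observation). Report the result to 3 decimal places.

Only the two components matter; the odds are (π_i f_i(x)) / (π_j f_j(x)).
Component likelihoods at x = 1:
  p_A = 0.52·(1−0.52)^0 = 0.52·1 = 0.52
  p_B = 0.66·(1−0.66)^0 = 0.66·1 = 0.66
0.3744 / 0.1848 ≈ 2.026

2.026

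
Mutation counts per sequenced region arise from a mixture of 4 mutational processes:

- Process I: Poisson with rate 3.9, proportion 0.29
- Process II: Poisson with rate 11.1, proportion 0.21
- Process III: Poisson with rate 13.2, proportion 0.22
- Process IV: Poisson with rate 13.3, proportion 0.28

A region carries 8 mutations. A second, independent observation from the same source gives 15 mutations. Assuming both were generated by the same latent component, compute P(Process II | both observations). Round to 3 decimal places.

0.346

Posterior ∝ prior × likelihood, so P(k | x) ∝ w_k f_k(x); normalise over all components.
Since both observations come from the same component, the likelihood for component k is f_k(x₁)·f_k(x₂).
  f_I = [e^(−3.9)·3.9^8/8! = 0.0268688] × [1.1369e-05] = 3.0547e-07
  f_II = [e^(−11.1)·11.1^8/8! = 0.0863763] × [0.0552938] = 0.00477607
  f_III = [e^(−13.2)·13.2^8/8! = 0.0423042] × [0.0910798] = 0.00385306
  f_IV = [e^(−13.3)·13.3^8/8! = 0.0406608] × [0.0922908] = 0.00375262
Weight by the priors:
  w_I·f_I = 0.29 × 3.0547e-07 = 8.85864e-08
  w_II·f_II = 0.21 × 0.00477607 = 0.00100298
  w_III·f_III = 0.22 × 0.00385306 = 0.000847674
  w_IV·f_IV = 0.28 × 0.00375262 = 0.00105073
Marginal: 8.85864e-08 + 0.00100298 + 0.000847674 + 0.00105073 = 0.00290147
P(Process II | data) = 0.00100298 / 0.00290147 ≈ 0.346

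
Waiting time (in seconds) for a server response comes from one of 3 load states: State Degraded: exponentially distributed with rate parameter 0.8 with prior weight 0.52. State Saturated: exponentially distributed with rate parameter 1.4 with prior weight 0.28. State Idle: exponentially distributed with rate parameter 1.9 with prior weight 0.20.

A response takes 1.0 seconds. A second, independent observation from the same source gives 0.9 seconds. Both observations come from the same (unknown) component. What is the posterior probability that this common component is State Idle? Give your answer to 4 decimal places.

0.1494

Posterior ∝ prior × likelihood, so P(k | x) ∝ π_k f_k(x); normalise over all components.
Since both observations come from the same component, the likelihood for component k is f_k(x₁)·f_k(x₂).
  f_Degraded = [0.8·e^(−0.8·1.0) = 0.8·e^(−0.8000) = 0.359463] × [0.389402] = 0.139976
  f_Saturated = [1.4·e^(−1.4·1.0) = 1.4·e^(−1.4000) = 0.345236] × [0.397116] = 0.137099
  f_Idle = [1.9·e^(−1.9·1.0) = 1.9·e^(−1.9000) = 0.28418] × [0.343645] = 0.0976572
Weight by the priors:
  π_Degraded·f_Degraded = 0.52 × 0.139976 = 0.0727873
  π_Saturated·f_Saturated = 0.28 × 0.137099 = 0.0383876
  π_Idle·f_Idle = 0.20 × 0.0976572 = 0.0195314
Sum: 0.0727873 + 0.0383876 + 0.0195314 = 0.130706
Responsibility of State Idle: 0.0195314 / 0.130706 ≈ 0.1494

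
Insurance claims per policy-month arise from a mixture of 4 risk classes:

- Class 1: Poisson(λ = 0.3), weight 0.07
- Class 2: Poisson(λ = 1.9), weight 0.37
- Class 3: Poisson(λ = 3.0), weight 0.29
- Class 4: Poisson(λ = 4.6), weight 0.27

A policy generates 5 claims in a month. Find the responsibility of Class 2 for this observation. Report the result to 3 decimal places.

0.131

By Bayes' theorem, P(k | x) = P(Z=k) f_k(x) / Σ_j P(Z=j) f_j(x).
Component likelihoods at x = 5 claims:
  p_1 = e^(−0.3)·0.3^5/5! = 1.50016e-05
  p_2 = e^(−1.9)·1.9^5/5! = 0.0308622
  p_3 = e^(−3.0)·3.0^5/5! = 0.100819
  p_4 = e^(−4.6)·4.6^5/5! = 0.172526
Weight by the priors:
  P(Z=1)·p_1 = 0.07 × 1.50016e-05 = 1.05011e-06
  P(Z=2)·p_2 = 0.37 × 0.0308622 = 0.011419
  P(Z=3)·p_3 = 0.29 × 0.100819 = 0.0292375
  P(Z=4)·p_4 = 0.27 × 0.172526 = 0.0465819
Denominator: 1.05011e-06 + 0.011419 + 0.0292375 + 0.0465819 = 0.0872394
P(Class 2 | x) = 0.011419 / 0.0872394 ≈ 0.131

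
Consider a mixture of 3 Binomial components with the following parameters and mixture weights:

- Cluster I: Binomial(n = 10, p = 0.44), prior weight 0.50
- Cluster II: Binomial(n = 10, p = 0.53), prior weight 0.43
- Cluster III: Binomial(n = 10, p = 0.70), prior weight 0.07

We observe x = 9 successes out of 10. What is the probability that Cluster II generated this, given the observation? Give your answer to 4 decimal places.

The responsibility of component k is π_k f_k(x) divided by Σ_j π_j f_j(x).
Binomial probabilities:
  p_I = C(10,9)·0.44^9·0.56^1 = 10·0.000618122·0.56 = 0.00346148
  p_II = C(10,9)·0.53^9·0.47^1 = 10·0.00329976·0.47 = 0.0155089
  p_III = C(10,9)·0.70^9·0.30^1 = 10·0.0403536·0.3 = 0.121061
Prior × likelihood for each component:
  π_I·p_I = 0.50 × 0.00346148 = 0.00173074
  π_II·p_II = 0.43 × 0.0155089 = 0.00666882
  π_III·p_III = 0.07 × 0.121061 = 0.00847426
Normaliser: 0.00173074 + 0.00666882 + 0.00847426 = 0.0168738
P(Cluster II | x) = 0.00666882 / 0.0168738 ≈ 0.3952

0.3952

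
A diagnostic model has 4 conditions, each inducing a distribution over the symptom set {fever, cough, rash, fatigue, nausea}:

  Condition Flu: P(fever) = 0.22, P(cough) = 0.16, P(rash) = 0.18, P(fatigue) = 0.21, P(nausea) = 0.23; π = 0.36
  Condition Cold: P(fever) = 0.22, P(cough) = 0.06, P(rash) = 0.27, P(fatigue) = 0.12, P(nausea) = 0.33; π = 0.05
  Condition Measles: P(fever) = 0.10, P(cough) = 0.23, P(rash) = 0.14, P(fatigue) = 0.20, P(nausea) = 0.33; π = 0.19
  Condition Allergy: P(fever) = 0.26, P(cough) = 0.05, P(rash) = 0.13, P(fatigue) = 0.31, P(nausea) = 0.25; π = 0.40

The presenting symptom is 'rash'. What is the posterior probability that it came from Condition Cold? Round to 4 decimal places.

By Bayes' theorem, P(k | x) = π_k f_k(x) / Σ_j π_j f_j(x).
Component likelihoods at x = 'rash':
  L_Flu = 0.18
  L_Cold = 0.27
  L_Measles = 0.14
  L_Allergy = 0.13
Multiply by the mixture weights:
  π_Flu·L_Flu = 0.36 × 0.18 = 0.0648
  π_Cold·L_Cold = 0.05 × 0.27 = 0.0135
  π_Measles·L_Measles = 0.19 × 0.14 = 0.0266
  π_Allergy·L_Allergy = 0.40 × 0.13 = 0.052
Normaliser: 0.0648 + 0.0135 + 0.0266 + 0.052 = 0.1569
P(Condition Cold | the observation) ≈ 0.0860

0.0860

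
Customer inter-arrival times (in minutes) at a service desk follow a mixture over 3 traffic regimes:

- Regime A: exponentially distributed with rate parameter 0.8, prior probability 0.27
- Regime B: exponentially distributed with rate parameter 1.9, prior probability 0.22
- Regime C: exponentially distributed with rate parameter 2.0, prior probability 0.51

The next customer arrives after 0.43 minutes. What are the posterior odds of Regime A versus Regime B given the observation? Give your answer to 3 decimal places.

0.829

Only the two components matter; the odds are (w_i f_i(x)) / (w_j f_j(x)).
Component likelihoods at x = 0.43 minutes:
  f_A = 0.567143
  f_B = 0.839334
  f_C = 0.846324
Odds = (0.27/0.22) × (0.567143/0.839334) = 1.22727 × 0.675706 ≈ 0.829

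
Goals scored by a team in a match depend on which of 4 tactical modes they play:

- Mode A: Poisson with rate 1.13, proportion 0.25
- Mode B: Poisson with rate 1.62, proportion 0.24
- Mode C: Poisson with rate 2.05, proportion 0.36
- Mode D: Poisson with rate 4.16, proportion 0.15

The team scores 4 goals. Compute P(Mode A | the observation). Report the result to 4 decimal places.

By Bayes' theorem, P(k | x) = π_k f_k(x) / Σ_j π_j f_j(x).
Poisson probabilities:
  L_A = 0.0219457
  L_B = 0.0567926
  L_C = 0.0947328
  L_D = 0.194759
Weight by the priors:
  π_A·L_A = 0.25 × 0.0219457 = 0.00548643
  π_B·L_B = 0.24 × 0.0567926 = 0.0136302
  π_C·L_C = 0.36 × 0.0947328 = 0.0341038
  π_D·L_D = 0.15 × 0.194759 = 0.0292138
Denominator: 0.00548643 + 0.0136302 + 0.0341038 + 0.0292138 = 0.0824343
P(Mode A | data) ≈ 0.0666

0.0666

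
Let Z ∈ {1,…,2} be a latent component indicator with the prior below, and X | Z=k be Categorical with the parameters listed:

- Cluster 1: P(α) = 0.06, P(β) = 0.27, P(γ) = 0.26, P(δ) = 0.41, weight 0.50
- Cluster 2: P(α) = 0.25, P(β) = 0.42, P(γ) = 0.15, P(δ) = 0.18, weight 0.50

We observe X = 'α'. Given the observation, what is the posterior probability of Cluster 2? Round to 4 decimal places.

Apply Bayes' rule: the posterior for each component is proportional to its prior times its likelihood at x.
Component likelihoods at x = 'α':
  f_1 = P(α | comp) = 0.06
  f_2 = P(α | comp) = 0.25
Prior × likelihood for each component:
  π_1·f_1 = 0.50 × 0.06 = 0.03
  π_2·f_2 = 0.50 × 0.25 = 0.125
Normaliser: 0.03 + 0.125 = 0.155
Responsibility of Cluster 2: 0.125 / 0.155 ≈ 0.8065

0.8065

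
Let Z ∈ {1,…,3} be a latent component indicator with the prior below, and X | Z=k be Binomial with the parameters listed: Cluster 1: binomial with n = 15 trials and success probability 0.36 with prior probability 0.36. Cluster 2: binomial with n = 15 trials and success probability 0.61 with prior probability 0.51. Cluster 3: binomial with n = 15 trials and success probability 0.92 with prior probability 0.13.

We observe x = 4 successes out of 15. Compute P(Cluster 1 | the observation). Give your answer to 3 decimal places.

By Bayes' theorem, P(k | x) = w_k f_k(x) / Σ_j w_j f_j(x).
Component likelihoods at x = 4 successes out of 15:
  p_1 = C(15,4)·0.36^4·0.64^11 = 1365·0.0167962·0.0073787 = 0.16917
  p_2 = C(15,4)·0.61^4·0.39^11 = 1365·0.138458·3.17476e-05 = 0.00600016
  p_3 = C(15,4)·0.92^4·0.08^11 = 1365·0.716393·8.58993e-13 = 8.39989e-10
Multiply by the mixture weights:
  w_1·p_1 = 0.36 × 0.16917 = 0.0609011
  w_2·p_2 = 0.51 × 0.00600016 = 0.00306008
  w_3·p_3 = 0.13 × 8.39989e-10 = 1.09199e-10
Marginal: 0.0609011 + 0.00306008 + 1.09199e-10 = 0.0639611
So the posterior for Cluster 1 is 0.0609011 / 0.0639611 ≈ 0.952.

0.952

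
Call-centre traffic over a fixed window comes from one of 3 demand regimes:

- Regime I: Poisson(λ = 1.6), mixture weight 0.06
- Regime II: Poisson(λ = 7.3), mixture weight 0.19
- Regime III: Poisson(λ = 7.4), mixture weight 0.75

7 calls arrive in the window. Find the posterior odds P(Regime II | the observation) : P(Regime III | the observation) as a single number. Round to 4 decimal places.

Only the two components matter; the odds are (π_i f_i(x)) / (π_j f_j(x)).
Poisson probabilities:
  p_I = e^(−1.6)·1.6^7/7! = 0.00107532
  p_II = e^(−7.3)·7.3^7/7! = 0.148074
  p_III = e^(−7.4)·7.4^7/7! = 0.147371
Posterior odds = (π_II·p_II) / (π_III·p_III) = (0.19·0.148074) / (0.75·0.147371) = 0.0281341 / 0.110528 ≈ 0.2545

0.2545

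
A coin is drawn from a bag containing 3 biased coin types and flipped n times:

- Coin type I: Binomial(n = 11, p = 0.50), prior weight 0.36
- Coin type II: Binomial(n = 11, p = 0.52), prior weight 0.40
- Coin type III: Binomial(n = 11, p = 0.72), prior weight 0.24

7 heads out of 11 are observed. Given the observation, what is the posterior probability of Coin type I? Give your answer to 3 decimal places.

0.324

By Bayes' theorem, P(k | x) = π_k f_k(x) / Σ_j π_j f_j(x).
Component likelihoods at x = 7 heads out of 11:
  L_I = 0.161133
  L_II = 0.180095
  L_III = 0.203457
Multiply by the mixture weights:
  π_I·L_I = 0.36 × 0.161133 = 0.0580078
  π_II·L_II = 0.40 × 0.180095 = 0.0720381
  π_III·L_III = 0.24 × 0.203457 = 0.0488298
Evidence: 0.0580078 + 0.0720381 + 0.0488298 = 0.178876
Responsibility of Coin type I: 0.0580078 / 0.178876 ≈ 0.324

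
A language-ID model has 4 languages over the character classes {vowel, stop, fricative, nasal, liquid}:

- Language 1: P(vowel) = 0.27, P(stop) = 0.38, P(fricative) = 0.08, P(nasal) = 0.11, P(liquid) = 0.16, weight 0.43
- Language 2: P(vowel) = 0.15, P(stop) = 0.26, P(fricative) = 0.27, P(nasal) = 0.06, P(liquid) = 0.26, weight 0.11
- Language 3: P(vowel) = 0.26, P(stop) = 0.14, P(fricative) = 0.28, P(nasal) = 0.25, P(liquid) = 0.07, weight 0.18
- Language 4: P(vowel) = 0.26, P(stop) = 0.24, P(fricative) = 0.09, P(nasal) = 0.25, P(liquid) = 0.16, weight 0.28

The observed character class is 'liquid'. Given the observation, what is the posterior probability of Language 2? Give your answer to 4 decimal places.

0.1848

By Bayes' theorem, P(k | x) = w_k f_k(x) / Σ_j w_j f_j(x).
Component likelihoods at x = 'liquid':
  L_1 = P(liquid | comp) = 0.16
  L_2 = P(liquid | comp) = 0.26
  L_3 = P(liquid | comp) = 0.07
  L_4 = P(liquid | comp) = 0.16
Unnormalised posteriors:
  w_1·L_1 = 0.43 × 0.16 = 0.0688
  w_2·L_2 = 0.11 × 0.26 = 0.0286
  w_3·L_3 = 0.18 × 0.07 = 0.0126
  w_4·L_4 = 0.28 × 0.16 = 0.0448
Marginal: 0.0688 + 0.0286 + 0.0126 + 0.0448 = 0.1548
Responsibility of Language 2: 0.0286 / 0.1548 ≈ 0.1848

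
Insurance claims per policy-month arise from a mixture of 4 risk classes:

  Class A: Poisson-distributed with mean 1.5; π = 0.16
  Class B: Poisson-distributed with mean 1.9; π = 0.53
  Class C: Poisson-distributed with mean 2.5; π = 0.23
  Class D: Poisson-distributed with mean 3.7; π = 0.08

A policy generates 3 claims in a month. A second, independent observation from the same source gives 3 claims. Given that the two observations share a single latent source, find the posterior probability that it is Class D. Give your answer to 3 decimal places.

0.109

P(component k | x) = π_k·f_k(x) / marginal(x), where marginal(x) = Σ_j π_j·f_j(x).
Since both observations come from the same component, the likelihood for component k is f_k(x₁)·f_k(x₂).
  p_A = [e^(−1.5)·1.5^3/3! = 0.125511] × [0.125511] = 0.0157529
  p_B = [e^(−1.9)·1.9^3/3! = 0.170982] × [0.170982] = 0.0292348
  p_C = [e^(−2.5)·2.5^3/3! = 0.213763] × [0.213763] = 0.0456946
  p_D = [e^(−3.7)·3.7^3/3! = 0.20872] × [0.20872] = 0.0435641
Weight by the priors:
  π_A·p_A = 0.16 × 0.0157529 = 0.00252047
  π_B·p_B = 0.53 × 0.0292348 = 0.0154944
  π_C·p_C = 0.23 × 0.0456946 = 0.0105098
  π_D·p_D = 0.08 × 0.0435641 = 0.00348513
Sum: 0.00252047 + 0.0154944 + 0.0105098 + 0.00348513 = 0.0320098
Responsibility of Class D: 0.00348513 / 0.0320098 ≈ 0.109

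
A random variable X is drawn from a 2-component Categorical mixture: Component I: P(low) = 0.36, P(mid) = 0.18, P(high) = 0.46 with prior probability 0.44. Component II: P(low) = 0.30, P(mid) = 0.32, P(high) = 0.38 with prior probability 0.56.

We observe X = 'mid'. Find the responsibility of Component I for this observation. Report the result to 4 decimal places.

Posterior ∝ prior × likelihood, so P(k | x) ∝ w_k f_k(x); normalise over all components.
Categorical probabilities:
  f_I = 0.18
  f_II = 0.32
Prior × likelihood for each component:
  w_I·f_I = 0.44 × 0.18 = 0.0792
  w_II·f_II = 0.56 × 0.32 = 0.1792
Denominator: 0.0792 + 0.1792 = 0.2584
P(Component I | 'mid') ≈ 0.3065

0.3065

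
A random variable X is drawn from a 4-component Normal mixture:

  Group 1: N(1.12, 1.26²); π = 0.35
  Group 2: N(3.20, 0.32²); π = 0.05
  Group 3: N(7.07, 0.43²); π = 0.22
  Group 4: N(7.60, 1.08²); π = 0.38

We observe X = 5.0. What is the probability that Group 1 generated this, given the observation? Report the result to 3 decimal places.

0.111

Apply Bayes' rule: the posterior for each component is proportional to its prior times its likelihood at x.
Component likelihoods at x = 5.0:
  L_1 = 0.0027634
  L_2 = 1.67914e-07
  L_3 = 8.61468e-06
  L_4 = 0.0203697
Unnormalised posteriors:
  P(Z=1)·L_1 = 0.35 × 0.0027634 = 0.000967189
  P(Z=2)·L_2 = 0.05 × 1.67914e-07 = 8.39568e-09
  P(Z=3)·L_3 = 0.22 × 8.61468e-06 = 1.89523e-06
  P(Z=4)·L_4 = 0.38 × 0.0203697 = 0.0077405
Sum: 0.000967189 + 8.39568e-09 + 1.89523e-06 + 0.0077405 = 0.00870959
P(Group 1 | 5.0) ≈ 0.111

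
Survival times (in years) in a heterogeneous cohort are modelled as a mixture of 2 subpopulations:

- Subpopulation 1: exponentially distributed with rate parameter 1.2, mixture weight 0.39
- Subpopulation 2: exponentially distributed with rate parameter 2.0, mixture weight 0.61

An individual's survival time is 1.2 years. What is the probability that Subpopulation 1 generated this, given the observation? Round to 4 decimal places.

P(component k | x) = P(Z=k)·f_k(x) / marginal(x), where marginal(x) = Σ_j P(Z=j)·f_j(x).
Exponential densities:
  p_1 = 1.2·e^(−1.2·1.2) = 1.2·e^(−1.4400) = 0.284313
  p_2 = 2.0·e^(−2.0·1.2) = 2.0·e^(−2.4000) = 0.181436
Prior × likelihood for each component:
  P(Z=1)·p_1 = 0.39 × 0.284313 = 0.110882
  P(Z=2)·p_2 = 0.61 × 0.181436 = 0.110676
Evidence: 0.110882 + 0.110676 = 0.221558
Responsibility of Subpopulation 1: 0.110882 / 0.221558 ≈ 0.5005

0.5005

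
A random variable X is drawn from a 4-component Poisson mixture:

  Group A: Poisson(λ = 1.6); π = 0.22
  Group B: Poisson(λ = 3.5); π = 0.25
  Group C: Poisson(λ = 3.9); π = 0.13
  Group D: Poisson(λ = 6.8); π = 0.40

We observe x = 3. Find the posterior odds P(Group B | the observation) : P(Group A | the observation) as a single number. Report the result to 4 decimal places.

Posterior odds = (π_i f_i(x)) / (π_j f_j(x)); the normalising sum cancels.
Component likelihoods at x = 3:
  L_A = 0.137828
  L_B = 0.215785
  L_C = 0.200122
  L_D = 0.0583678
Odds = (0.25/0.22) × (0.215785/0.137828) = 1.13636 × 1.56561 ≈ 1.7791

1.7791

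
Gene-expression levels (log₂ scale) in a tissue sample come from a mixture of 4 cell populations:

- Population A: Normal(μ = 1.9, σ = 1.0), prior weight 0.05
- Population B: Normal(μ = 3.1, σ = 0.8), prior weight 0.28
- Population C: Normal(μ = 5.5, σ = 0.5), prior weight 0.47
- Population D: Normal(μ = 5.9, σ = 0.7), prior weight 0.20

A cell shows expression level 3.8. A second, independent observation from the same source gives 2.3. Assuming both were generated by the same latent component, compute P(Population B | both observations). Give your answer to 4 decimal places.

0.9597

Apply Bayes' rule: the posterior for each component is proportional to its prior times its likelihood at x.
Since both observations come from the same component, the likelihood for component k is f_k(x₁)·f_k(x₂).
  L_A = [0.0656158] × [0.36827] = 0.0241643
  L_B = [0.340069] × [0.302463] = 0.102858
  L_C = [0.00246444] × [1.01763e-09] = 2.50788e-12
  L_D = [0.00633121] × [1.02917e-06] = 6.51592e-09
Multiply by the mixture weights:
  P(Z=A)·L_A = 0.05 × 0.0241643 = 0.00120822
  P(Z=B)·L_B = 0.28 × 0.102858 = 0.0288003
  P(Z=C)·L_C = 0.47 × 2.50788e-12 = 1.1787e-12
  P(Z=D)·L_D = 0.20 × 6.51592e-09 = 1.30318e-09
Normaliser: 0.00120822 + 0.0288003 + 1.1787e-12 + 1.30318e-09 = 0.0300086
Responsibility of Population B: 0.0288003 / 0.0300086 ≈ 0.9597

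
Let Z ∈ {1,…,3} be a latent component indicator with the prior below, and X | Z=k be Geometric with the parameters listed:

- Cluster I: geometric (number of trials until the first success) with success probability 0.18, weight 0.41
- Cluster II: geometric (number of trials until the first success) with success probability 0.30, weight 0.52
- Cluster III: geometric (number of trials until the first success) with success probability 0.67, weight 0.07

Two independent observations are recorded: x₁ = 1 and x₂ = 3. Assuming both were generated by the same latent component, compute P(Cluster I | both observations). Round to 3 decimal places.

By Bayes' theorem, P(k | x) = P(Z=k) f_k(x) / Σ_j P(Z=j) f_j(x).
Since both observations come from the same component, the likelihood for component k is f_k(x₁)·f_k(x₂).
  f_I = [0.18·(1−0.18)^0 = 0.18·1 = 0.18] × [0.121032] = 0.0217858
  f_II = [0.30·(1−0.30)^0 = 0.30·1 = 0.3] × [0.147] = 0.0441
  f_III = [0.67·(1−0.67)^0 = 0.67·1 = 0.67] × [0.072963] = 0.0488852
Multiply by the mixture weights:
  P(Z=I)·f_I = 0.41 × 0.0217858 = 0.00893216
  P(Z=II)·f_II = 0.52 × 0.0441 = 0.022932
  P(Z=III)·f_III = 0.07 × 0.0488852 = 0.00342196
Evidence: 0.00893216 + 0.022932 + 0.00342196 = 0.0352861
P(Cluster I | data) ≈ 0.253

0.253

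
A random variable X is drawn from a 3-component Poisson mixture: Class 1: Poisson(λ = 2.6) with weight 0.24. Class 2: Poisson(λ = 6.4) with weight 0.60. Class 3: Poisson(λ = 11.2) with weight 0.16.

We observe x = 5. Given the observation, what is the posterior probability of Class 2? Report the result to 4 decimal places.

By Bayes' theorem, P(k | x) = π_k f_k(x) / Σ_j π_j f_j(x).
Component likelihoods at x = 5:
  p_1 = e^(−2.6)·2.6^5/5! = 0.0735394
  p_2 = e^(−6.4)·6.4^5/5! = 0.148674
  p_3 = e^(−11.2)·11.2^5/5! = 0.0200822
Prior × likelihood for each component:
  π_1·p_1 = 0.24 × 0.0735394 = 0.0176494
  π_2·p_2 = 0.60 × 0.148674 = 0.0892042
  π_3·p_3 = 0.16 × 0.0200822 = 0.00321315
Denominator: 0.0176494 + 0.0892042 + 0.00321315 = 0.110067
P(Class 2 | data) = 0.0892042 / 0.110067 ≈ 0.8105

0.8105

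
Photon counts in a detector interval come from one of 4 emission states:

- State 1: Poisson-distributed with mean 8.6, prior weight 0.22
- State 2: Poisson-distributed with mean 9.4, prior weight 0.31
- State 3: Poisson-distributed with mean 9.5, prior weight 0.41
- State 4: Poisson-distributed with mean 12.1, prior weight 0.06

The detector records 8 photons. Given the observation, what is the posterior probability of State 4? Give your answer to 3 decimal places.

0.031

By Bayes' theorem, P(k | x) = π_k f_k(x) / Σ_j π_j f_j(x).
Component likelihoods at x = 8 photons:
  f_1 = 0.136626
  f_2 = 0.125065
  f_3 = 0.12316
  f_4 = 0.0633577
Weight by the priors:
  π_1·f_1 = 0.22 × 0.136626 = 0.0300578
  π_2·f_2 = 0.31 × 0.125065 = 0.03877
  π_3·f_3 = 0.41 × 0.12316 = 0.0504957
  π_4·f_4 = 0.06 × 0.0633577 = 0.00380146
Normaliser: 0.0300578 + 0.03877 + 0.0504957 + 0.00380146 = 0.123125
Responsibility of State 4: 0.00380146 / 0.123125 ≈ 0.031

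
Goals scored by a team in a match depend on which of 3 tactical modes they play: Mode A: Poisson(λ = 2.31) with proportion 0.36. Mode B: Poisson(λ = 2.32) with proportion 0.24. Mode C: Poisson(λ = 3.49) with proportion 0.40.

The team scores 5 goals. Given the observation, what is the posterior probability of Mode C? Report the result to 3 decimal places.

P(component k | x) = P(Z=k)·f_k(x) / marginal(x), where marginal(x) = Σ_j P(Z=j)·f_j(x).
Poisson probabilities:
  L_A = 0.0544075
  L_B = 0.0550422
  L_C = 0.131601
Unnormalised posteriors:
  P(Z=A)·L_A = 0.36 × 0.0544075 = 0.0195867
  P(Z=B)·L_B = 0.24 × 0.0550422 = 0.0132101
  P(Z=C)·L_C = 0.40 × 0.131601 = 0.0526403
Normaliser: 0.0195867 + 0.0132101 + 0.0526403 = 0.0854371
P(Mode C | x) ≈ 0.616

0.616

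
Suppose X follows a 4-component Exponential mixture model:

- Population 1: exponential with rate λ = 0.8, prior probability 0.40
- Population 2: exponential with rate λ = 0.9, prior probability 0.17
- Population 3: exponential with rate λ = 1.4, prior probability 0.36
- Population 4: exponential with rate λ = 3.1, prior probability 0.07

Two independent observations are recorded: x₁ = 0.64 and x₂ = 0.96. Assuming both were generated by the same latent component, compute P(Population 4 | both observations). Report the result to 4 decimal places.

Apply Bayes' rule: the posterior for each component is proportional to its prior times its likelihood at x.
Since both observations come from the same component, the likelihood for component k is f_k(x₁)·f_k(x₂).
  L_1 = [0.8·e^(−0.8·0.64) = 0.8·e^(−0.5120) = 0.479437] × [0.371152] = 0.177944
  L_2 = [0.9·e^(−0.9·0.64) = 0.9·e^(−0.5760) = 0.505928] × [0.379326] = 0.191911
  L_3 = [1.4·e^(−1.4·0.64) = 1.4·e^(−0.8960) = 0.571479] × [0.365121] = 0.208659
  L_4 = [3.1·e^(−3.1·0.64) = 3.1·e^(−1.9840) = 0.426306] × [0.158089] = 0.0673942
Unnormalised posteriors:
  π_1·L_1 = 0.40 × 0.177944 = 0.0711775
  π_2·L_2 = 0.17 × 0.191911 = 0.032625
  π_3·L_3 = 0.36 × 0.208659 = 0.0751171
  π_4·L_4 = 0.07 × 0.0673942 = 0.0047176
Evidence: 0.0711775 + 0.032625 + 0.0751171 + 0.0047176 = 0.183637
So the posterior for Population 4 is 0.0047176 / 0.183637 ≈ 0.0257.

0.0257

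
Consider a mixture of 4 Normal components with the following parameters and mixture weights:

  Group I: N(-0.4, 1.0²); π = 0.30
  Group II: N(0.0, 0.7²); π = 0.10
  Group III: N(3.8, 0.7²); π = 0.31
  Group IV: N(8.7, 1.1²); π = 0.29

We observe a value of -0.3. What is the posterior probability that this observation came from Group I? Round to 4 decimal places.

0.6961

Apply Bayes' rule: the posterior for each component is proportional to its prior times its likelihood at x.
Component likelihoods at x = -0.3:
  f_I = 0.396953
  f_II = 0.51991
  f_III = 2.02457e-08
  f_IV = 1.05491e-15
Weight by the priors:
  w_I·f_I = 0.30 × 0.396953 = 0.119086
  w_II·f_II = 0.10 × 0.51991 = 0.051991
  w_III·f_III = 0.31 × 2.02457e-08 = 6.27616e-09
  w_IV·f_IV = 0.29 × 1.05491e-15 = 3.05923e-16
Normaliser: 0.119086 + 0.051991 + 6.27616e-09 + 3.05923e-16 = 0.171077
P(Group I | x) ≈ 0.6961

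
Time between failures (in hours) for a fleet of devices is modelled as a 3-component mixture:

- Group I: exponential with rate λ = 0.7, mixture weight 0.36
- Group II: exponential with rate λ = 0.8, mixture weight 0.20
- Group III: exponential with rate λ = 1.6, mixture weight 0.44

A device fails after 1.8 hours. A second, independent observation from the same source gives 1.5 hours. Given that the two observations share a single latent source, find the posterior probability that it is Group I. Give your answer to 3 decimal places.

0.541

The responsibility of component k is P(Z=k) f_k(x) divided by Σ_j P(Z=j) f_j(x).
Since both observations come from the same component, the likelihood for component k is f_k(x₁)·f_k(x₂).
  f_I = [0.7·e^(−0.7·1.8) = 0.7·e^(−1.2600) = 0.198558] × [0.244956] = 0.048638
  f_II = [0.8·e^(−0.8·1.8) = 0.8·e^(−1.4400) = 0.189542] × [0.240955] = 0.0456712
  f_III = [1.6·e^(−1.6·1.8) = 1.6·e^(−2.8800) = 0.0898156] × [0.145149] = 0.0130366
Prior × likelihood for each component:
  P(Z=I)·f_I = 0.36 × 0.048638 = 0.0175097
  P(Z=II)·f_II = 0.20 × 0.0456712 = 0.00913424
  P(Z=III)·f_III = 0.44 × 0.0130366 = 0.00573611
Denominator: 0.0175097 + 0.00913424 + 0.00573611 = 0.03238
P(Group I | x₁, x₂) = 0.0175097 / 0.03238 ≈ 0.541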